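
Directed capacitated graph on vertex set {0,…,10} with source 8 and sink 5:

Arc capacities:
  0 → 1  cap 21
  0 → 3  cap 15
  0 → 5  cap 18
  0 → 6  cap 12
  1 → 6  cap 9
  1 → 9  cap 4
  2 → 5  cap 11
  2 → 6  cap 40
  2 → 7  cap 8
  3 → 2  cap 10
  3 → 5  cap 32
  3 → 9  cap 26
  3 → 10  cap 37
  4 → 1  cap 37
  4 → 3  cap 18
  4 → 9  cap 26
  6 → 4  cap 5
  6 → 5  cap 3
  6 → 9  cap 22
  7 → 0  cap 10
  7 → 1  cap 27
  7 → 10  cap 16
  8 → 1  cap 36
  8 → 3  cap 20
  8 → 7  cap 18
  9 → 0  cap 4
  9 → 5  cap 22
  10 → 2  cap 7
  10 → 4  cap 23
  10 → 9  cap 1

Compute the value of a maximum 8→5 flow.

Maximum flow value: 51

augment #1: 8→3→5 bottleneck 20, total now 20
augment #2: 8→1→6→5 bottleneck 3, total now 23
augment #3: 8→1→9→5 bottleneck 4, total now 27
augment #4: 8→7→0→5 bottleneck 10, total now 37
augment #5: 8→1→6→9→5 bottleneck 6, total now 43
augment #6: 8→7→10→2→5 bottleneck 7, total now 50
augment #7: 8→7→10→9→5 bottleneck 1, total now 51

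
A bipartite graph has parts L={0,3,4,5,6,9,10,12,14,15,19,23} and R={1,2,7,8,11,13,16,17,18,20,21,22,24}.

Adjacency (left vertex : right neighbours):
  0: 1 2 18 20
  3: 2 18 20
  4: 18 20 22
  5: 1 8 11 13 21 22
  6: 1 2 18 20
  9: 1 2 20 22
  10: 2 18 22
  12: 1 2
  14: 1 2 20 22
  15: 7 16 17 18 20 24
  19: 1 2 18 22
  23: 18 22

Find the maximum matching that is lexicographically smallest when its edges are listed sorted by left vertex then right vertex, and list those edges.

|M| = 7 (so the lex-smallest maximum matching has 7 edges)
process left vertices in ascending order; for each, take the smallest-labelled available neighbour that still permits 7 edges overall, or leave it unmatched if none does
lex-smallest matching: {0-1, 3-2, 4-18, 5-8, 6-20, 9-22, 15-7}

Lex-smallest maximum matching: {(0,1), (3,2), (4,18), (5,8), (6,20), (9,22), (15,7)}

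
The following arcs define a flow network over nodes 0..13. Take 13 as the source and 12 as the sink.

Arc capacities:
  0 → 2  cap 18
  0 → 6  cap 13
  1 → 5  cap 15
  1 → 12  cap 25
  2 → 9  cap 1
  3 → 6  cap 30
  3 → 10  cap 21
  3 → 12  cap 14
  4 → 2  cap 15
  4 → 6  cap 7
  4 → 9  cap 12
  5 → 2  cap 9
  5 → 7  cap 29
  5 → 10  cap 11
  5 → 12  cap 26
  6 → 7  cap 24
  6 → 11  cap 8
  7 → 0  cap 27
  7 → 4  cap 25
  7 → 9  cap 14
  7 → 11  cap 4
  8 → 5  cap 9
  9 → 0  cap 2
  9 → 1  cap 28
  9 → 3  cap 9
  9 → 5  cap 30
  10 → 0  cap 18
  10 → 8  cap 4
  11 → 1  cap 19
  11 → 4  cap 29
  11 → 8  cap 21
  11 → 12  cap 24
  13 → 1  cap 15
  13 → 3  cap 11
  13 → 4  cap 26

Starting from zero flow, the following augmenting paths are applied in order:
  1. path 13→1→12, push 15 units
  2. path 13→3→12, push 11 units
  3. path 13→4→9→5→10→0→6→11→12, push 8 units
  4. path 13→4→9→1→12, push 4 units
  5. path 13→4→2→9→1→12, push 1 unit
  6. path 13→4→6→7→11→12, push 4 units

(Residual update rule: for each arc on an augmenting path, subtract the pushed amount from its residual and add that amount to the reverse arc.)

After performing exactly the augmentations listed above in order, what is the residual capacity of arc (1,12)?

after path 1 (13→1→12, push 15): res(1,12)=10
after path 2 (13→3→12, push 11): res(1,12)=10
after path 3 (13→4→9→5→10→0→6→11→12, push 8): res(1,12)=10
after path 4 (13→4→9→1→12, push 4): res(1,12)=6
after path 5 (13→4→2→9→1→12, push 1): res(1,12)=5
after path 6 (13→4→6→7→11→12, push 4): res(1,12)=5

Residual capacity of (1,12): 5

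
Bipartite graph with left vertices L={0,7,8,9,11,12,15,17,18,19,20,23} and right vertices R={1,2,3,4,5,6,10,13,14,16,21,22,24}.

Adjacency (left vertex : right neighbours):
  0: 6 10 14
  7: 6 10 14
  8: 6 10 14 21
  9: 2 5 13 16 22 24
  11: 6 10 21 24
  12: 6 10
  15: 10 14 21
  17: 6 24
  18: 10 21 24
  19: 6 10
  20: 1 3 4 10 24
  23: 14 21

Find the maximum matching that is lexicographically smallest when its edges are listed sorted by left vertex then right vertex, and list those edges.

Lex-smallest maximum matching: {(0,6), (7,10), (8,14), (9,2), (11,21), (17,24), (20,1)}

|M| = 7 (so the lex-smallest maximum matching has 7 edges)
process left vertices in ascending order; for each, take the smallest-labelled available neighbour that still permits 7 edges overall, or leave it unmatched if none does
lex-smallest matching: {0-6, 7-10, 8-14, 9-2, 11-21, 17-24, 20-1}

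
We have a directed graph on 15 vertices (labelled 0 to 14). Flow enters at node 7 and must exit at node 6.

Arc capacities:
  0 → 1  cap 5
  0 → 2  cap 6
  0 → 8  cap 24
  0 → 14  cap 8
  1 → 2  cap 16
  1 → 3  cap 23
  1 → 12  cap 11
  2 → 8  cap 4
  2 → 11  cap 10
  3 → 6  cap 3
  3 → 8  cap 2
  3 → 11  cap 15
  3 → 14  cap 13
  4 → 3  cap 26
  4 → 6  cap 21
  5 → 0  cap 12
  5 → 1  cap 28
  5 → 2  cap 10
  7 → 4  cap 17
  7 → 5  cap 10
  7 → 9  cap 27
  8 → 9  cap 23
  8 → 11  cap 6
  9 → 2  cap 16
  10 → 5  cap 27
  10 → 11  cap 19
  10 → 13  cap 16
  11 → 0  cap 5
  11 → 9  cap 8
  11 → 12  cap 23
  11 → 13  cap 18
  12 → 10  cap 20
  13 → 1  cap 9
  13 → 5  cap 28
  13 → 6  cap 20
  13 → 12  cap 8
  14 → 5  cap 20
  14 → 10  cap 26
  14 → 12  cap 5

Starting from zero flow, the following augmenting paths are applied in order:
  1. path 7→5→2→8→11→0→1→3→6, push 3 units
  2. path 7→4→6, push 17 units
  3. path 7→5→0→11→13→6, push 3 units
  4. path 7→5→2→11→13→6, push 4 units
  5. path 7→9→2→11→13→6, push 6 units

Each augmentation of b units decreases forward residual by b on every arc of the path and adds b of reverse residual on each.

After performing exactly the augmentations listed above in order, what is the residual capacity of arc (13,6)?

after path 1 (7→5→2→8→11→0→1→3→6, push 3): res(13,6)=20
after path 2 (7→4→6, push 17): res(13,6)=20
after path 3 (7→5→0→11→13→6, push 3): res(13,6)=17
after path 4 (7→5→2→11→13→6, push 4): res(13,6)=13
after path 5 (7→9→2→11→13→6, push 6): res(13,6)=7

Residual capacity of (13,6): 7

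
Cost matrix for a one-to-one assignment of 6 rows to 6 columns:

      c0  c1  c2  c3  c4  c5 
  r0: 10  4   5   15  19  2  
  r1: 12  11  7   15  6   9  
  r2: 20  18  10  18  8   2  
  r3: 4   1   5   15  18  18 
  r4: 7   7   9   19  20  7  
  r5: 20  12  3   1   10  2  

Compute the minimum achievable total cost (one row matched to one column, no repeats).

Minimum assignment cost: 22

optimal assignment: row0→col2 (cost 5), row1→col4 (cost 6), row2→col5 (cost 2), row3→col1 (cost 1), row4→col0 (cost 7), row5→col3 (cost 1)
total = 5 + 6 + 2 + 1 + 7 + 1 = 22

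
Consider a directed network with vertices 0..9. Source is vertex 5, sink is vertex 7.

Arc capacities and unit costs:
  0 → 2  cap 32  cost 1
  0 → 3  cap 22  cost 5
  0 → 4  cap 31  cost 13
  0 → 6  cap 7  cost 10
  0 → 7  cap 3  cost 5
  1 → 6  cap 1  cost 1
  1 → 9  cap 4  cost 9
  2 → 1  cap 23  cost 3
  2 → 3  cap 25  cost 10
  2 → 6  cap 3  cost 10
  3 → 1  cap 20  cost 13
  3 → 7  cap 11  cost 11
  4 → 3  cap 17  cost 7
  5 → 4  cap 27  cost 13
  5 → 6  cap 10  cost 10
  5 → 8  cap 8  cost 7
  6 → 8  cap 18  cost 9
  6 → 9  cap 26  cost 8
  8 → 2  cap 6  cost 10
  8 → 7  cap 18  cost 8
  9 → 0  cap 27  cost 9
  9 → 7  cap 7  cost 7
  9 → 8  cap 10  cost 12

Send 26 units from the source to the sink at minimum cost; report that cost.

Minimum cost for 26 units: 624

shortest-cost path #1: 5→8→7 push 8 @ unit cost 15 (adds 120)
shortest-cost path #2: 5→6→9→7 push 7 @ unit cost 25 (adds 175)
shortest-cost path #3: 5→6→8→7 push 3 @ unit cost 27 (adds 81)
shortest-cost path #4: 5→4→3→7 push 8 @ unit cost 31 (adds 248)
total cost = 624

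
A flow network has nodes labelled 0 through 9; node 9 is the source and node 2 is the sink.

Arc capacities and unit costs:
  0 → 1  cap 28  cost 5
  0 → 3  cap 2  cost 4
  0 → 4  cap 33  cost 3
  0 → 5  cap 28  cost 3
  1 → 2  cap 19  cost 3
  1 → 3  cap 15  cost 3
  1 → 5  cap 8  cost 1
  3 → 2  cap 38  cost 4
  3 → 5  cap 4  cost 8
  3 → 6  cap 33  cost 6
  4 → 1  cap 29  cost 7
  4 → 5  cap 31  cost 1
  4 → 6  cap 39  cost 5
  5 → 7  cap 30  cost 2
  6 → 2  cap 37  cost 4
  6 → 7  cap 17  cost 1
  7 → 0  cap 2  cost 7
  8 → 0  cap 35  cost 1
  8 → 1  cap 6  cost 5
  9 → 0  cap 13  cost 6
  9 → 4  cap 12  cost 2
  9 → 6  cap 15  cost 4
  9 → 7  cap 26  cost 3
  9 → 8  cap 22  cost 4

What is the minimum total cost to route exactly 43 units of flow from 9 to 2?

Minimum cost for 43 units: 454

shortest-cost path #1: 9→6→2 push 15 @ unit cost 8 (adds 120)
shortest-cost path #2: 9→4→6→2 push 12 @ unit cost 11 (adds 132)
shortest-cost path #3: 9→8→1→2 push 6 @ unit cost 12 (adds 72)
shortest-cost path #4: 9→8→0→1→2 push 10 @ unit cost 13 (adds 130)
total cost = 454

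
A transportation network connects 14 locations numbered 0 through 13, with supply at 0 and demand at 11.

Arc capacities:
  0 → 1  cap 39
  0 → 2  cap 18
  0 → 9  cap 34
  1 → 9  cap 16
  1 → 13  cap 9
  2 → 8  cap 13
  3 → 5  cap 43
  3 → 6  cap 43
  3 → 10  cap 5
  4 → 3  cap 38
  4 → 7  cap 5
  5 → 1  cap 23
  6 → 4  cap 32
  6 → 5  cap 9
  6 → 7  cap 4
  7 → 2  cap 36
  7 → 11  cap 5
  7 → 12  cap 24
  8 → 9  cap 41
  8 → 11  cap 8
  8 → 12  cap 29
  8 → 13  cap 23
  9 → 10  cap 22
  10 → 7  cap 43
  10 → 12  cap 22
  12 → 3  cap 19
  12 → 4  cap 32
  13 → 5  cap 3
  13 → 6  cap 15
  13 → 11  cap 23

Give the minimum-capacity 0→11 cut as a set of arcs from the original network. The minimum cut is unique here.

Min-cut arcs: {(1,13), (2,8), (7,11)} (total capacity 27)

augment #1: 0→1→13→11 push 9
augment #2: 0→2→8→11 push 8
augment #3: 0→2→8→13→11 push 5
augment #4: 0→9→10→7→11 push 5
max flow = 27; residual-reachable set from 0 gives S-side
cut edges (S→T): {(1,13), (2,8), (7,11)} total cap 27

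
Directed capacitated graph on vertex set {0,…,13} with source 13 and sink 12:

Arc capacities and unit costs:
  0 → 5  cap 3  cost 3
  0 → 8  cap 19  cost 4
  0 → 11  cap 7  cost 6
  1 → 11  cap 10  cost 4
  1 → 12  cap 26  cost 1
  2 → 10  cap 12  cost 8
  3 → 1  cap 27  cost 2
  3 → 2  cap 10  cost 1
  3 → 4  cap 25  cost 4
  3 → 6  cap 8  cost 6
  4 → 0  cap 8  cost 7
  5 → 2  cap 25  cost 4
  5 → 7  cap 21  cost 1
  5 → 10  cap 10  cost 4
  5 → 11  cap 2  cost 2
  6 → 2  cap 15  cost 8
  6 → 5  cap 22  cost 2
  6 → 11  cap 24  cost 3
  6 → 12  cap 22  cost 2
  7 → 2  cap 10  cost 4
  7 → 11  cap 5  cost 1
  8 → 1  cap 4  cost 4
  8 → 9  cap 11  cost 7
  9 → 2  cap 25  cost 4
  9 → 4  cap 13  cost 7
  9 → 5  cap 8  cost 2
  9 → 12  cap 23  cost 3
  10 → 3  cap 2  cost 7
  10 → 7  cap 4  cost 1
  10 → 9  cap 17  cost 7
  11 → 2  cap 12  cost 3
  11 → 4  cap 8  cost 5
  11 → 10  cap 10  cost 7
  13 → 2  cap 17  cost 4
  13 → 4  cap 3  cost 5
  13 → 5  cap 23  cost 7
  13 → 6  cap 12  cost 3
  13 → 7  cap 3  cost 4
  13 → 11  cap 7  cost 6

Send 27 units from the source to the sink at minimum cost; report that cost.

shortest-cost path #1: 13→6→12 push 12 @ unit cost 5 (adds 60)
shortest-cost path #2: 13→5→10→9→12 push 10 @ unit cost 21 (adds 210)
shortest-cost path #3: 13→4→0→8→1→12 push 3 @ unit cost 21 (adds 63)
shortest-cost path #4: 13→2→10→9→12 push 2 @ unit cost 22 (adds 44)
total cost = 377

Minimum cost for 27 units: 377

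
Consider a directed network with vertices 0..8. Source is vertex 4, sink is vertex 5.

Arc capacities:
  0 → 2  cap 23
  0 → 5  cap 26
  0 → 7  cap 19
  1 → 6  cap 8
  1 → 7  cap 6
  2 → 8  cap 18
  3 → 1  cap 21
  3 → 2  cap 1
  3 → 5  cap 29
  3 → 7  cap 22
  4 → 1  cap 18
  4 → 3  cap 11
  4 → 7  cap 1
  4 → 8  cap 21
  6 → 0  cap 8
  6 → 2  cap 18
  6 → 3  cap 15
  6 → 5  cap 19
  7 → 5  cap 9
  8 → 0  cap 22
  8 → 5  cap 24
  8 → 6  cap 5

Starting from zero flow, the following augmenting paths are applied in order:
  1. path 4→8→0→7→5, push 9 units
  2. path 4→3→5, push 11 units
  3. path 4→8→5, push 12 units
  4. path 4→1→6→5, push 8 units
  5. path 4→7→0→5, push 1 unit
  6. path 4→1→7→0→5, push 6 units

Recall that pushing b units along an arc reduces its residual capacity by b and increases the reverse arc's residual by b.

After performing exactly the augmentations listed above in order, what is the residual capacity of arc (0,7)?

after path 1 (4→8→0→7→5, push 9): res(0,7)=10
after path 2 (4→3→5, push 11): res(0,7)=10
after path 3 (4→8→5, push 12): res(0,7)=10
after path 4 (4→1→6→5, push 8): res(0,7)=10
after path 5 (4→7→0→5, push 1): res(0,7)=11
after path 6 (4→1→7→0→5, push 6): res(0,7)=17

Residual capacity of (0,7): 17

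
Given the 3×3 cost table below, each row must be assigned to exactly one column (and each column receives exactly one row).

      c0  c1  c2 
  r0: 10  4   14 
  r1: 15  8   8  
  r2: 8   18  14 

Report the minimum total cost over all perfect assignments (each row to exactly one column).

Minimum assignment cost: 20

optimal assignment: row0→col1 (cost 4), row1→col2 (cost 8), row2→col0 (cost 8)
total = 4 + 8 + 8 = 20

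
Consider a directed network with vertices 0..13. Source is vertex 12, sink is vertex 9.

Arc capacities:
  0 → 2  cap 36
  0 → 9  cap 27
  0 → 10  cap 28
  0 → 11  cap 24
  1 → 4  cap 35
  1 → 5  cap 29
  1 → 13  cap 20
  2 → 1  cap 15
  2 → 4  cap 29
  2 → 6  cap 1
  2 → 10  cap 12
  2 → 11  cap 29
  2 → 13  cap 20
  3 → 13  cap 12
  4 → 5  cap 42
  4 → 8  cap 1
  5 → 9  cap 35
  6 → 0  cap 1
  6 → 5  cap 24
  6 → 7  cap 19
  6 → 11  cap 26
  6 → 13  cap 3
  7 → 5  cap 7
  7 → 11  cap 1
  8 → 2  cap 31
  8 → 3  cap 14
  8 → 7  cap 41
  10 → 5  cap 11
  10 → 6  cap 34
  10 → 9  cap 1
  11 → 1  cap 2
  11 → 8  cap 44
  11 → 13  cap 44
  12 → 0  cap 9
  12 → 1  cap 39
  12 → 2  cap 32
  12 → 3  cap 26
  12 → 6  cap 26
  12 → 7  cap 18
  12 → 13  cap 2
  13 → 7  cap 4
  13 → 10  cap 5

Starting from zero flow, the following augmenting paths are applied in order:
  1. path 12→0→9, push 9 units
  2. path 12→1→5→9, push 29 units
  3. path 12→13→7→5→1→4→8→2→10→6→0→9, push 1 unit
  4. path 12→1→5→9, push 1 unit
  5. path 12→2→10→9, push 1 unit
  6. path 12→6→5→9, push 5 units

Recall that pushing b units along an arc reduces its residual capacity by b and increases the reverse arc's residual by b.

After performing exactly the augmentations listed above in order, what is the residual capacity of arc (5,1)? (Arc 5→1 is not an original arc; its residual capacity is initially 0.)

after path 1 (12→0→9, push 9): res(5,1)=0
after path 2 (12→1→5→9, push 29): res(5,1)=29
after path 3 (12→13→7→5→1→4→8→2→10→6→0→9, push 1): res(5,1)=28
after path 4 (12→1→5→9, push 1): res(5,1)=29
after path 5 (12→2→10→9, push 1): res(5,1)=29
after path 6 (12→6→5→9, push 5): res(5,1)=29

Residual capacity of (5,1): 29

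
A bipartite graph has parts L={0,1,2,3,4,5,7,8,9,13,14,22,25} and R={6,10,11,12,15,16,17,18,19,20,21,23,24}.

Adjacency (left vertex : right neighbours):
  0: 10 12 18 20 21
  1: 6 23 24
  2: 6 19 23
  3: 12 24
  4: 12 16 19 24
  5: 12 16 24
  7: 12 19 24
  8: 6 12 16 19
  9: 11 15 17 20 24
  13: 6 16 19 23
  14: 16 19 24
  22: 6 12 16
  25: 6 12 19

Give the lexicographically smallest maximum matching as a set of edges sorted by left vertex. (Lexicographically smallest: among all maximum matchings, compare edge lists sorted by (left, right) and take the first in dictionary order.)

|M| = 8 (so the lex-smallest maximum matching has 8 edges)
process left vertices in ascending order; for each, take the smallest-labelled available neighbour that still permits 8 edges overall, or leave it unmatched if none does
lex-smallest matching: {0-10, 1-6, 2-19, 3-12, 4-16, 5-24, 9-11, 13-23}

Lex-smallest maximum matching: {(0,10), (1,6), (2,19), (3,12), (4,16), (5,24), (9,11), (13,23)}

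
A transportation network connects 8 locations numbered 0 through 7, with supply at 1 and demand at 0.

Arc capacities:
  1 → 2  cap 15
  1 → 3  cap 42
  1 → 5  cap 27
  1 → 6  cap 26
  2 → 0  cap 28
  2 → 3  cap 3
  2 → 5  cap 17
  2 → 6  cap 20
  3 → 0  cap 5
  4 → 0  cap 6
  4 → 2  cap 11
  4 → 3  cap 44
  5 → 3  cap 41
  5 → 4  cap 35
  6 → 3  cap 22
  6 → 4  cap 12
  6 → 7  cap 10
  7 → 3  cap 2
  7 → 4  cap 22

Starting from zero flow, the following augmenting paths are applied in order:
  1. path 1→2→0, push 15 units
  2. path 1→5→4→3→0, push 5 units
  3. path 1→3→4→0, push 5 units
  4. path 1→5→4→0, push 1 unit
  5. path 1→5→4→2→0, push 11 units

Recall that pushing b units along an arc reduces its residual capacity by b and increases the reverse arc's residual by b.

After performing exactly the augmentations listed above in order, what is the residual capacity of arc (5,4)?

after path 1 (1→2→0, push 15): res(5,4)=35
after path 2 (1→5→4→3→0, push 5): res(5,4)=30
after path 3 (1→3→4→0, push 5): res(5,4)=30
after path 4 (1→5→4→0, push 1): res(5,4)=29
after path 5 (1→5→4→2→0, push 11): res(5,4)=18

Residual capacity of (5,4): 18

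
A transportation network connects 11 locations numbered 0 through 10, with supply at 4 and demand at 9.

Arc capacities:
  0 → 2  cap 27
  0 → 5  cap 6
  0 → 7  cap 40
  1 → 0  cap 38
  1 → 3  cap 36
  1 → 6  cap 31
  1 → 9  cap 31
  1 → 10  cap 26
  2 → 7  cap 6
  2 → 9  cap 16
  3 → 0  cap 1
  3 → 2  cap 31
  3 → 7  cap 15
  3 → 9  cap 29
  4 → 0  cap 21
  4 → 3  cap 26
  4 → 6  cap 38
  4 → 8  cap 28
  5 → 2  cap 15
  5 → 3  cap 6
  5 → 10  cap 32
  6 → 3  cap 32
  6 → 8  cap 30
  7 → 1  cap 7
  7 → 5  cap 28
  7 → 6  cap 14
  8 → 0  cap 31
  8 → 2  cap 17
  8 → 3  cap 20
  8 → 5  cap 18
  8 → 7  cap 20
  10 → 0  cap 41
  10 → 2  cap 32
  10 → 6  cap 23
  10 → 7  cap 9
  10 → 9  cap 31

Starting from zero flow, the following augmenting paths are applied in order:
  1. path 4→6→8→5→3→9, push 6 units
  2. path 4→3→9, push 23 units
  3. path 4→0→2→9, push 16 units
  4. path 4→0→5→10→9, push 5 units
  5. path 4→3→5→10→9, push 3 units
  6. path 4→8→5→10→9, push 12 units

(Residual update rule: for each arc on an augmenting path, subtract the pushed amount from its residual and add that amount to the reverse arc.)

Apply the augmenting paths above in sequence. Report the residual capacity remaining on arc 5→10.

Residual capacity of (5,10): 12

after path 1 (4→6→8→5→3→9, push 6): res(5,10)=32
after path 2 (4→3→9, push 23): res(5,10)=32
after path 3 (4→0→2→9, push 16): res(5,10)=32
after path 4 (4→0→5→10→9, push 5): res(5,10)=27
after path 5 (4→3→5→10→9, push 3): res(5,10)=24
after path 6 (4→8→5→10→9, push 12): res(5,10)=12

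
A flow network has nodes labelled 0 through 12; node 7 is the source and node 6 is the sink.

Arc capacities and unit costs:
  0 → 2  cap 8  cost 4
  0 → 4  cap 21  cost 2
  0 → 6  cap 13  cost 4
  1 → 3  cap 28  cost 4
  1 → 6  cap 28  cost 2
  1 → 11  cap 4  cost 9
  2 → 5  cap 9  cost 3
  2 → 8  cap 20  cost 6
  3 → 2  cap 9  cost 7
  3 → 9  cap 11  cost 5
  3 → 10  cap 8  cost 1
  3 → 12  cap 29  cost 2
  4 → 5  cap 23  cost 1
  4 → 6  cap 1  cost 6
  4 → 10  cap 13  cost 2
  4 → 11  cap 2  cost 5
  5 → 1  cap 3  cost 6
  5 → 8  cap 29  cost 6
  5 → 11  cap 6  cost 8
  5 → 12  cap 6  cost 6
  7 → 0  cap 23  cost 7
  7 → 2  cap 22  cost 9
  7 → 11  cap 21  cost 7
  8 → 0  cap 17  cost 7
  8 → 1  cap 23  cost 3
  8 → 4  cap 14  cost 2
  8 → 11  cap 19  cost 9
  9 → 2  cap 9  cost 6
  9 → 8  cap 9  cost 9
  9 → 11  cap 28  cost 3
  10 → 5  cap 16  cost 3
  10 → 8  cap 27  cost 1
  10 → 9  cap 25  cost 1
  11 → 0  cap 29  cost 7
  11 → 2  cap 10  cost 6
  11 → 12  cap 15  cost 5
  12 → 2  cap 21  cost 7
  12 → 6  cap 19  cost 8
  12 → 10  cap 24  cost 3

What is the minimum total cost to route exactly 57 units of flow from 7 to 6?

Minimum cost for 57 units: 1003

shortest-cost path #1: 7→0→6 push 13 @ unit cost 11 (adds 143)
shortest-cost path #2: 7→0→4→6 push 1 @ unit cost 15 (adds 15)
shortest-cost path #3: 7→0→4→10→8→1→6 push 9 @ unit cost 17 (adds 153)
shortest-cost path #4: 7→11→12→6 push 15 @ unit cost 20 (adds 300)
shortest-cost path #5: 7→2→5→1→6 push 3 @ unit cost 20 (adds 60)
shortest-cost path #6: 7→2→8→1→6 push 14 @ unit cost 20 (adds 280)
shortest-cost path #7: 7→2→5→12→6 push 2 @ unit cost 26 (adds 52)
total cost = 1003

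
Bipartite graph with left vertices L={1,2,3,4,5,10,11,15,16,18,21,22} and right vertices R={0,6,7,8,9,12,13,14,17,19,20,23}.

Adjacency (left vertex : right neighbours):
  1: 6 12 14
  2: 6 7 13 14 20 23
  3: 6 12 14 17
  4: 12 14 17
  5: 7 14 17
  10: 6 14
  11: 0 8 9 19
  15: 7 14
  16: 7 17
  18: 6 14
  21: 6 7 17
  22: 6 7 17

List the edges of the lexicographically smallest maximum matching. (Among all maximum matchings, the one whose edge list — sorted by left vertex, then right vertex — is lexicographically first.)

Lex-smallest maximum matching: {(1,6), (2,13), (3,12), (4,14), (5,7), (11,0), (16,17)}

|M| = 7 (so the lex-smallest maximum matching has 7 edges)
process left vertices in ascending order; for each, take the smallest-labelled available neighbour that still permits 7 edges overall, or leave it unmatched if none does
lex-smallest matching: {1-6, 2-13, 3-12, 4-14, 5-7, 11-0, 16-17}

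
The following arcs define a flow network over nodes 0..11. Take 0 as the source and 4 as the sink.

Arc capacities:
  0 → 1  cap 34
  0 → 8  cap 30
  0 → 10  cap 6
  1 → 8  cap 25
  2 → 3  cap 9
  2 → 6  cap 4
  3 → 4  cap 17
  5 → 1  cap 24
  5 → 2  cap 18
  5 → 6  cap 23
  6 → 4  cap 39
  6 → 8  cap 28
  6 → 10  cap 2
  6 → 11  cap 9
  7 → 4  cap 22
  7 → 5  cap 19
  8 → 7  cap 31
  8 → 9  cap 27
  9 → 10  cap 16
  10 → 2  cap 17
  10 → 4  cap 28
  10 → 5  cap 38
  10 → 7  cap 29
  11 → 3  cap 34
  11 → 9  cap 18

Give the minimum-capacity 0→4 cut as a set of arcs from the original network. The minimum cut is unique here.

Min-cut arcs: {(0,10), (8,7), (9,10)} (total capacity 53)

augment #1: 0→10→4 push 6
augment #2: 0→8→7→4 push 22
augment #3: 0→8→9→10→4 push 8
augment #4: 0→1→8→9→10→4 push 8
augment #5: 0→1→8→7→5→6→4 push 9
max flow = 53; residual-reachable set from 0 gives S-side
cut edges (S→T): {(0,10), (8,7), (9,10)} total cap 53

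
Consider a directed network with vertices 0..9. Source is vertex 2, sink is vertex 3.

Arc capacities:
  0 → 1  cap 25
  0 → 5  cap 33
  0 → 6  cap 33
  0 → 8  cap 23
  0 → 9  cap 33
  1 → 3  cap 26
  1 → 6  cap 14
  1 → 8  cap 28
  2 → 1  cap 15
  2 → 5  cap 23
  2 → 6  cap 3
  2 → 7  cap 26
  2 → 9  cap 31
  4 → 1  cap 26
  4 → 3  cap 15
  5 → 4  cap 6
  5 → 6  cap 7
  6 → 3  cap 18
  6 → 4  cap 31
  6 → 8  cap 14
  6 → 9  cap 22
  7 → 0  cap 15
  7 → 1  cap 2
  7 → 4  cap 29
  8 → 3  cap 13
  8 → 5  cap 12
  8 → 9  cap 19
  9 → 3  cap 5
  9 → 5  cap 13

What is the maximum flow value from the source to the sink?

Maximum flow value: 62

augment #1: 2→1→3 bottleneck 15, total now 15
augment #2: 2→6→3 bottleneck 3, total now 18
augment #3: 2→9→3 bottleneck 5, total now 23
augment #4: 2→5→4→3 bottleneck 6, total now 29
augment #5: 2→5→6→3 bottleneck 7, total now 36
augment #6: 2→7→1→3 bottleneck 2, total now 38
augment #7: 2→7→4→3 bottleneck 9, total now 47
augment #8: 2→7→0→1→3 bottleneck 9, total now 56
augment #9: 2→7→0→6→3 bottleneck 6, total now 62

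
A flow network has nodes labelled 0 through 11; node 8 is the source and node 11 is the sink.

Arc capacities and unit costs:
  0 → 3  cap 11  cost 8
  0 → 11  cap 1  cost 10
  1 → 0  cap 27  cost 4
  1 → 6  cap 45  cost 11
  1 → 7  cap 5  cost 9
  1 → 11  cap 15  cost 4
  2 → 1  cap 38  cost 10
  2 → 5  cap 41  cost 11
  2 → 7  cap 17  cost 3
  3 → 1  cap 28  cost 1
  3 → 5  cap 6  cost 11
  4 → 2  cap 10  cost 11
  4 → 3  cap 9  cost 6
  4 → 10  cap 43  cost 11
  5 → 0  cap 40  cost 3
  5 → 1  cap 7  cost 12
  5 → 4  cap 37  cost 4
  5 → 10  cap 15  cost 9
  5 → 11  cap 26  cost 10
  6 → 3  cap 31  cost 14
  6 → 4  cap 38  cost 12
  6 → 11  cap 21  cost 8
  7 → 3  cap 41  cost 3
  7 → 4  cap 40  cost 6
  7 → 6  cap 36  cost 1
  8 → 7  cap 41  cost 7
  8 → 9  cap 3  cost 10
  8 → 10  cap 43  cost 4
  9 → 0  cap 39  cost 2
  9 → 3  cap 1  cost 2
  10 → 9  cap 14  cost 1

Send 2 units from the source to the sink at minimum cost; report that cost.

Minimum cost for 2 units: 27

shortest-cost path #1: 8→10→9→3→1→11 push 1 @ unit cost 12 (adds 12)
shortest-cost path #2: 8→7→3→1→11 push 1 @ unit cost 15 (adds 15)
total cost = 27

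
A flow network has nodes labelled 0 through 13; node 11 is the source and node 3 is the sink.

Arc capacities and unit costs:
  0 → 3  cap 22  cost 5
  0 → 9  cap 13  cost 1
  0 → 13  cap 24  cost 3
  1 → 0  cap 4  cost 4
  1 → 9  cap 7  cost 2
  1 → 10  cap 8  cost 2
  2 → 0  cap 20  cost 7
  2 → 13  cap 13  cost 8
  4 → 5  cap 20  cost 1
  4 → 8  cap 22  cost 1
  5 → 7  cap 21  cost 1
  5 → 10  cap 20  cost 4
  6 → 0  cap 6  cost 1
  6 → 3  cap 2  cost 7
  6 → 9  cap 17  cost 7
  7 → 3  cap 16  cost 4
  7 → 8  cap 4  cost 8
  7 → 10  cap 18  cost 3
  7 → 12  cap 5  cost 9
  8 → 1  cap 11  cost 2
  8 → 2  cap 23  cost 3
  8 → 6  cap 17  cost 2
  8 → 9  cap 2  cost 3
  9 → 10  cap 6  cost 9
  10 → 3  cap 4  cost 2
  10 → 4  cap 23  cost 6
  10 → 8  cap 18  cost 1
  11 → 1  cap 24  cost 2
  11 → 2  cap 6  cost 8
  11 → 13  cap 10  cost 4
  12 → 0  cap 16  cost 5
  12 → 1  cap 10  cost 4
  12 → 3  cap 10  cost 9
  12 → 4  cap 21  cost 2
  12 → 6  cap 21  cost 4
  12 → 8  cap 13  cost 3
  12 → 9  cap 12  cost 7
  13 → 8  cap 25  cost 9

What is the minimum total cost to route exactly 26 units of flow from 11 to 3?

Minimum cost for 26 units: 422

shortest-cost path #1: 11→1→10→3 push 4 @ unit cost 6 (adds 24)
shortest-cost path #2: 11→1→0→3 push 4 @ unit cost 11 (adds 44)
shortest-cost path #3: 11→1→10→8→6→0→3 push 4 @ unit cost 13 (adds 52)
shortest-cost path #4: 11→2→0→3 push 6 @ unit cost 20 (adds 120)
shortest-cost path #5: 11→13→8→6→0→3 push 2 @ unit cost 21 (adds 42)
shortest-cost path #6: 11→13→8→6→3 push 2 @ unit cost 22 (adds 44)
shortest-cost path #7: 11→13→8→10→4→5→7→3 push 4 @ unit cost 24 (adds 96)
total cost = 422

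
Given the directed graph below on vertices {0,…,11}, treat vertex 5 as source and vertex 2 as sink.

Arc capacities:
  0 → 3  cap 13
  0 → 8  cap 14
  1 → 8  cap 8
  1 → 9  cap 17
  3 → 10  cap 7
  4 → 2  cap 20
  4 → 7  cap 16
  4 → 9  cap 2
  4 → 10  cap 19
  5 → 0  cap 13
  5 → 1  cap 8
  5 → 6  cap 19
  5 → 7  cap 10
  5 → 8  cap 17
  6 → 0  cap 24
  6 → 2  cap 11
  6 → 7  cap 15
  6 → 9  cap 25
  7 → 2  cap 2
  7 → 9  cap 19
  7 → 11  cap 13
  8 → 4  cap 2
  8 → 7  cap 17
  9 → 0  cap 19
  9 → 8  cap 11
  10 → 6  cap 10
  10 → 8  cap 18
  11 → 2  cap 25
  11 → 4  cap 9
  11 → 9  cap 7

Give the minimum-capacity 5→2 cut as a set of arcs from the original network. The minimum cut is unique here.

Min-cut arcs: {(6,2), (7,2), (7,11), (8,4)} (total capacity 28)

augment #1: 5→6→2 push 11
augment #2: 5→7→2 push 2
augment #3: 5→7→11→2 push 8
augment #4: 5→8→4→2 push 2
augment #5: 5→6→7→11→2 push 5
max flow = 28; residual-reachable set from 5 gives S-side
cut edges (S→T): {(6,2), (7,2), (7,11), (8,4)} total cap 28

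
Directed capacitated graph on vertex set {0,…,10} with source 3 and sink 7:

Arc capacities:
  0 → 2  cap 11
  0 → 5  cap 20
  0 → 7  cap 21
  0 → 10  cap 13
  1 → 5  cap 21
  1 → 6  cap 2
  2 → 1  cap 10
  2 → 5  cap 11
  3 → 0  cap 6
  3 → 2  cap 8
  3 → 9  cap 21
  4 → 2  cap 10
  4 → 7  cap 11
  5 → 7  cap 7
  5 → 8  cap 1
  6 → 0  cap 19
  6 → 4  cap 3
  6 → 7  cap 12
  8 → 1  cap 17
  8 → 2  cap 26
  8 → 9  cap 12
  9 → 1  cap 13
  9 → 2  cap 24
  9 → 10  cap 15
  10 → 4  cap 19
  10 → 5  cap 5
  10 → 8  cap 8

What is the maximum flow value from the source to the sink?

augment #1: 3→0→7 bottleneck 6, total now 6
augment #2: 3→2→5→7 bottleneck 7, total now 13
augment #3: 3→2→1→6→7 bottleneck 1, total now 14
augment #4: 3→9→1→6→7 bottleneck 1, total now 15
augment #5: 3→9→10→4→7 bottleneck 11, total now 26

Maximum flow value: 26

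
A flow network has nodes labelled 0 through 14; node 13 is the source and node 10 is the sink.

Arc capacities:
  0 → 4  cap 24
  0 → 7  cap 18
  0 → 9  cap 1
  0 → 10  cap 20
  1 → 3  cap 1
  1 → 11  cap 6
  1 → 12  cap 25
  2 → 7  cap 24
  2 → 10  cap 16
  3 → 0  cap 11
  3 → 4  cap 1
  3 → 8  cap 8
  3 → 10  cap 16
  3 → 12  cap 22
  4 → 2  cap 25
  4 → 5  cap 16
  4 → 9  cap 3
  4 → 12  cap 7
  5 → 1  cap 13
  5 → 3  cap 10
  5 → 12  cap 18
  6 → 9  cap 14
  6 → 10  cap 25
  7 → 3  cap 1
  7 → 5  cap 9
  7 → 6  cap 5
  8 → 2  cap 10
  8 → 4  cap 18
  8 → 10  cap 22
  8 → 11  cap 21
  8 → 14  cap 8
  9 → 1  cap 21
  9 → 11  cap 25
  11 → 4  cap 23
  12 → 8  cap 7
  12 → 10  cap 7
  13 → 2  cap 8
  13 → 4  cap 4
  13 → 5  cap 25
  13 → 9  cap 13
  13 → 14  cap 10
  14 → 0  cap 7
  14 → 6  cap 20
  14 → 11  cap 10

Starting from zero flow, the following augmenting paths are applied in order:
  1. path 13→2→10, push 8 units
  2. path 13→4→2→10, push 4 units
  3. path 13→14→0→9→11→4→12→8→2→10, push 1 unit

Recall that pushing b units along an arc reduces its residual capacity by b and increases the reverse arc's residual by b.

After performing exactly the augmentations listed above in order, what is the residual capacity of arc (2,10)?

after path 1 (13→2→10, push 8): res(2,10)=8
after path 2 (13→4→2→10, push 4): res(2,10)=4
after path 3 (13→14→0→9→11→4→12→8→2→10, push 1): res(2,10)=3

Residual capacity of (2,10): 3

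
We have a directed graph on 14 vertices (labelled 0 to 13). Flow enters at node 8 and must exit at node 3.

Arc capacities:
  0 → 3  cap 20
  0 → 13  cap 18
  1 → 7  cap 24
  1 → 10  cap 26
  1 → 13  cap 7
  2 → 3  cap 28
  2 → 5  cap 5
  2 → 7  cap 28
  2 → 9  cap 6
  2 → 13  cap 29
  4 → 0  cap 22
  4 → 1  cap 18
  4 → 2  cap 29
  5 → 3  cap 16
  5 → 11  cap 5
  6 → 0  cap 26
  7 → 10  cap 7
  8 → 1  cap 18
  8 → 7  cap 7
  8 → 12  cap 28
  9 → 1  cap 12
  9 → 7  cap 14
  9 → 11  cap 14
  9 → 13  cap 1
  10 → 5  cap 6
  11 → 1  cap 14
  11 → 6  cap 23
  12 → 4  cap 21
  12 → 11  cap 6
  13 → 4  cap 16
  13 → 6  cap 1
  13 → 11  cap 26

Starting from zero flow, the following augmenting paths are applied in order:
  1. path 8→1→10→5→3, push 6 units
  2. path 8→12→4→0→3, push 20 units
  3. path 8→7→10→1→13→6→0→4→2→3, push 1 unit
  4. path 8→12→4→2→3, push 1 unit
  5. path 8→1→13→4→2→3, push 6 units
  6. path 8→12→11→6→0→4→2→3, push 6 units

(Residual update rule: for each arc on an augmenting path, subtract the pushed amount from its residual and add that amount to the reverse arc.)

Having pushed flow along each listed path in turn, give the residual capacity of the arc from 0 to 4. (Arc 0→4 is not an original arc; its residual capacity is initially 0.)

after path 1 (8→1→10→5→3, push 6): res(0,4)=0
after path 2 (8→12→4→0→3, push 20): res(0,4)=20
after path 3 (8→7→10→1→13→6→0→4→2→3, push 1): res(0,4)=19
after path 4 (8→12→4→2→3, push 1): res(0,4)=19
after path 5 (8→1→13→4→2→3, push 6): res(0,4)=19
after path 6 (8→12→11→6→0→4→2→3, push 6): res(0,4)=13

Residual capacity of (0,4): 13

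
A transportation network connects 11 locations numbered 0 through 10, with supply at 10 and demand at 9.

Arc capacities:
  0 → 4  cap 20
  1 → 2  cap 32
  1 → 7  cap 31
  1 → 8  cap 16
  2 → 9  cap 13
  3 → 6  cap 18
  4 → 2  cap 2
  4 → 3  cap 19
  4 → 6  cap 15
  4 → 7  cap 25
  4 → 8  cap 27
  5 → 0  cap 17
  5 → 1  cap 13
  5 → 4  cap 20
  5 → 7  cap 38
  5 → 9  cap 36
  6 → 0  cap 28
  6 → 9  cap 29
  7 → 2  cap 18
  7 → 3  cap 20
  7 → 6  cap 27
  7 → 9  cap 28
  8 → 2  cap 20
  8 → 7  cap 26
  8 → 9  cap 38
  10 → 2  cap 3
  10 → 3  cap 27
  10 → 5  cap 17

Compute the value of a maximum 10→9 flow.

Maximum flow value: 38

augment #1: 10→2→9 bottleneck 3, total now 3
augment #2: 10→5→9 bottleneck 17, total now 20
augment #3: 10→3→6→9 bottleneck 18, total now 38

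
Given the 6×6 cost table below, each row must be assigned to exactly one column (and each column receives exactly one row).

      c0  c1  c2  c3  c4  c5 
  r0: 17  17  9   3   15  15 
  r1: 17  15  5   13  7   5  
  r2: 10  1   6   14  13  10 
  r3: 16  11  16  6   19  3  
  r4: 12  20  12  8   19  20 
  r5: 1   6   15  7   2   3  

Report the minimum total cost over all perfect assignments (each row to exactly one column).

optimal assignment: row0→col3 (cost 3), row1→col2 (cost 5), row2→col1 (cost 1), row3→col5 (cost 3), row4→col0 (cost 12), row5→col4 (cost 2)
total = 3 + 5 + 1 + 3 + 12 + 2 = 26

Minimum assignment cost: 26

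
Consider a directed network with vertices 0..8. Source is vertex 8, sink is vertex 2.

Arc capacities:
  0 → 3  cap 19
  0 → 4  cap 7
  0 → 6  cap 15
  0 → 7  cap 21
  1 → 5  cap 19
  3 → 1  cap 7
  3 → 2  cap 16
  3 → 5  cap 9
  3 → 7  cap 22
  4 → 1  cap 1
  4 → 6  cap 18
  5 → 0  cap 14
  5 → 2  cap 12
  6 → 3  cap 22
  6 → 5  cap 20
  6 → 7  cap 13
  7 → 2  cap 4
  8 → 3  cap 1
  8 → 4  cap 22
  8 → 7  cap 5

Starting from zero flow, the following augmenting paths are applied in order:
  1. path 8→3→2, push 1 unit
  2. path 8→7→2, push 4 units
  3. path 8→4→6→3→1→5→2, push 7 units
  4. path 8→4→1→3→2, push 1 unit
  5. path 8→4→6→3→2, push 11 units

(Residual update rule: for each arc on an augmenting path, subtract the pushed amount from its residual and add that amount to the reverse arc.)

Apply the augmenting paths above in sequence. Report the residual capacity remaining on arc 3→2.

Residual capacity of (3,2): 3

after path 1 (8→3→2, push 1): res(3,2)=15
after path 2 (8→7→2, push 4): res(3,2)=15
after path 3 (8→4→6→3→1→5→2, push 7): res(3,2)=15
after path 4 (8→4→1→3→2, push 1): res(3,2)=14
after path 5 (8→4→6→3→2, push 11): res(3,2)=3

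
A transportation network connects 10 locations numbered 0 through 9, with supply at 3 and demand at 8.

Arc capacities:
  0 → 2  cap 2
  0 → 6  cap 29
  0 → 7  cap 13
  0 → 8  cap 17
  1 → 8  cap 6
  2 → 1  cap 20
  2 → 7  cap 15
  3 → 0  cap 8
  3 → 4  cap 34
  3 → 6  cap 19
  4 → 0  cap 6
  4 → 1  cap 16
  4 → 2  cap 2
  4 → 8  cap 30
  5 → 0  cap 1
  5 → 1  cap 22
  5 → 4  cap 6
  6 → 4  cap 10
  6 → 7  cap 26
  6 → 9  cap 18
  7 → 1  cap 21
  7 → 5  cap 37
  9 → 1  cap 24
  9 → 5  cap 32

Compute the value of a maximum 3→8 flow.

augment #1: 3→0→8 bottleneck 8, total now 8
augment #2: 3→4→8 bottleneck 30, total now 38
augment #3: 3→4→0→8 bottleneck 4, total now 42
augment #4: 3→6→4→0→8 bottleneck 2, total now 44
augment #5: 3→6→4→1→8 bottleneck 6, total now 50
augment #6: 3→6→7→5→0→8 bottleneck 1, total now 51

Maximum flow value: 51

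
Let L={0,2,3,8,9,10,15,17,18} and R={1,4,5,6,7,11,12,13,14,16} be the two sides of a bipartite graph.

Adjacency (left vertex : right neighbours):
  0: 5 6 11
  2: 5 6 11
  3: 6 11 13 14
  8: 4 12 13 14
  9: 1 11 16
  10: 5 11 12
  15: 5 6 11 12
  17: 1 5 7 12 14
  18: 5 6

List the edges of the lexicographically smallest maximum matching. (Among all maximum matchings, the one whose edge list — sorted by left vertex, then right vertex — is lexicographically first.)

|M| = 8 (so the lex-smallest maximum matching has 8 edges)
process left vertices in ascending order; for each, take the smallest-labelled available neighbour that still permits 8 edges overall, or leave it unmatched if none does
lex-smallest matching: {0-5, 2-6, 3-13, 8-4, 9-1, 10-11, 15-12, 17-7}

Lex-smallest maximum matching: {(0,5), (2,6), (3,13), (8,4), (9,1), (10,11), (15,12), (17,7)}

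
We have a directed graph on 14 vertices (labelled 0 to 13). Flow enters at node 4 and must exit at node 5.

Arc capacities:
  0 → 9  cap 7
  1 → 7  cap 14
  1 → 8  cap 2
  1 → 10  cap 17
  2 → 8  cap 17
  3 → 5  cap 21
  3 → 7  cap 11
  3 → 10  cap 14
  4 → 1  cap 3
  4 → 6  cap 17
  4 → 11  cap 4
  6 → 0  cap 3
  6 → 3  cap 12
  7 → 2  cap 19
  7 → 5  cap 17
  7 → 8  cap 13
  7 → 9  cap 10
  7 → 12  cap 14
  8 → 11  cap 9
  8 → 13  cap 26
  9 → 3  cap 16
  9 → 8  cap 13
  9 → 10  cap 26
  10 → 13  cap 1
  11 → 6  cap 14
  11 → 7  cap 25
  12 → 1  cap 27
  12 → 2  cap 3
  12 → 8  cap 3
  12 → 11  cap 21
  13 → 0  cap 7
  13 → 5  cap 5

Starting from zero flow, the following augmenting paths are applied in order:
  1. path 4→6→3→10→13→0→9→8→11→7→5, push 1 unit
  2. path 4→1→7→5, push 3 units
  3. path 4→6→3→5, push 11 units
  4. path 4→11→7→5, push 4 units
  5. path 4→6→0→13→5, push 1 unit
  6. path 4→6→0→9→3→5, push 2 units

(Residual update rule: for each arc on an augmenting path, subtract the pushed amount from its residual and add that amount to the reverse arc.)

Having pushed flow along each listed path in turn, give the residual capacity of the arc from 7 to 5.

after path 1 (4→6→3→10→13→0→9→8→11→7→5, push 1): res(7,5)=16
after path 2 (4→1→7→5, push 3): res(7,5)=13
after path 3 (4→6→3→5, push 11): res(7,5)=13
after path 4 (4→11→7→5, push 4): res(7,5)=9
after path 5 (4→6→0→13→5, push 1): res(7,5)=9
after path 6 (4→6→0→9→3→5, push 2): res(7,5)=9

Residual capacity of (7,5): 9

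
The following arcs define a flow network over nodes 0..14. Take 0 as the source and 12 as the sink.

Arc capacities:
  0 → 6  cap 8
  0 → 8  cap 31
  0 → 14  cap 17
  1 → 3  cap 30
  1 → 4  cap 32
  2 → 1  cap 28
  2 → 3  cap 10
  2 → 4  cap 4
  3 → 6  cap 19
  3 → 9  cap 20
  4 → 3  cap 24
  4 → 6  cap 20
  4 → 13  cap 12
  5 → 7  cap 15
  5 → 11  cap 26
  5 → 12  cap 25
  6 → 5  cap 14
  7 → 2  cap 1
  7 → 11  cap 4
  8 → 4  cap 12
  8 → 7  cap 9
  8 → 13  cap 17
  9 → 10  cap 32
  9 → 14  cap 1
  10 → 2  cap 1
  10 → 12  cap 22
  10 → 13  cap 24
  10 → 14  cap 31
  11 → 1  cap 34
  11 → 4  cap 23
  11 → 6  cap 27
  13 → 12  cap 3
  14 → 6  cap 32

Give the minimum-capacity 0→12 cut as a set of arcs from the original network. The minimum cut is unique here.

augment #1: 0→6→5→12 push 8
augment #2: 0→8→13→12 push 3
augment #3: 0→14→6→5→12 push 6
augment #4: 0→8→4→3→9→10→12 push 12
augment #5: 0→8→7→2→3→9→10→12 push 1
augment #6: 0→8→7→11→1→3→9→10→12 push 4
max flow = 34; residual-reachable set from 0 gives S-side
cut edges (S→T): {(6,5), (7,2), (7,11), (8,4), (13,12)} total cap 34

Min-cut arcs: {(6,5), (7,2), (7,11), (8,4), (13,12)} (total capacity 34)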